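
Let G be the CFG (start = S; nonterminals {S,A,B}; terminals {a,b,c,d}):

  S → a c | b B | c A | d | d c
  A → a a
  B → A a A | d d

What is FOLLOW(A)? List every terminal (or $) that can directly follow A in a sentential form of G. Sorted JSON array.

FIRST iteration:
[1]
  A via A→a a: +{a}
  B via B→A a A: +{a}
  B via B→d d: +{d}
  S via S→a c: +{a}
  S via S→b B: +{b}
  S via S→c A: +{c}
  S via S→d: +{d}
  S: {a,b,c,d}  A: {a}  B: {a,d}
[2] — fixpoint
  S: {a,b,c,d}  A: {a}  B: {a,d}

Compute FOLLOW by fixpoint:
seed FOLLOW(S) with $
round 1:
  B→A a A: FOLLOW(A) ⊇ FIRST(a) = {a}; new: +{a}
  S→b B: FOLLOW(B) ⊇ FOLLOW(S) ⊇ {$}; new: +{$}
  S→c A: FOLLOW(A) ⊇ FOLLOW(S) ⊇ {$}; new: +{$}
  FOLLOW(S)={$}  FOLLOW(A)={$,a}  FOLLOW(B)={$}
round 2: done
  FOLLOW(S)={$}  FOLLOW(A)={$,a}  FOLLOW(B)={$}

FOLLOW(A) = ["$", "a"]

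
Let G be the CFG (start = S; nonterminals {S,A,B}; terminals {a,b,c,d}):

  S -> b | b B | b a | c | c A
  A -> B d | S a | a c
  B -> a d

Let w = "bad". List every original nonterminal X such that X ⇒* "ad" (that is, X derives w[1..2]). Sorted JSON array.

CNF form of G:
  S -> T2 A | T3 B | T3 T1 | b | c
  A -> B T0 | S T1 | T1 T2
  B -> T1 T0
  T0 -> d
  T1 -> a
  T2 -> c
  T3 -> b

CYK table (by increasing span) (cells [i..j] with 1 ≤ i ≤ j ≤ 2 only):
  T[1,1] 'a' = {T1}  orig:{}
  T[2,2] 'd' = {T0}  orig:{}
  T[1,2] 'ad' = {B}

Original NTs in T[1,2] deriving "ad": ["B"]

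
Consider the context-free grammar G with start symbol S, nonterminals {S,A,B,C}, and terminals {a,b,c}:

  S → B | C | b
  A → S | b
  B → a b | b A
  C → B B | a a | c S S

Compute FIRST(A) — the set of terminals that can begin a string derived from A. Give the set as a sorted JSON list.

FIRST sets, iterate to fixpoint:
iter 1:
  A via A→b: +{b}
  B via B→a b: +{a}
  B via B→b A: +{b}
  C via C→B B: +{a,b}
  C via C→c S S: +{c}
  S via S→B: +{a,b}
  S via S→C: +{c}
  FIRST[S]={a,b,c}  FIRST[A]={b}  FIRST[B]={a,b}  FIRST[C]={a,b,c}
iter 2:
  A via A→S: +{a,c}
  FIRST[S]={a,b,c}  FIRST[A]={a,b,c}  FIRST[B]={a,b}  FIRST[C]={a,b,c}
iter 3: done
  FIRST[S]={a,b,c}  FIRST[A]={a,b,c}  FIRST[B]={a,b}  FIRST[C]={a,b,c}

FIRST(A) = ["a", "b", "c"]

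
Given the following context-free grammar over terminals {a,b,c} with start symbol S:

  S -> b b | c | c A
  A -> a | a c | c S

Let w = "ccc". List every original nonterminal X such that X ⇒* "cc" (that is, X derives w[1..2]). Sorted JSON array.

Convert to CNF:
  S -> T1 A | T2 T2 | c
  A -> T0 T1 | T1 S | a
  T0 -> a
  T1 -> c
  T2 -> b

Fill CYK table bottom-up, restricted to cells inside w[1..2]:
  T[1,1] 'c' = {S,T1}  orig:{S}
  T[2,2] 'c' = {S,T1}  orig:{S}
  T[1,2] 'cc' = {A}

Original NTs in T[1,2] deriving "cc": ["A"]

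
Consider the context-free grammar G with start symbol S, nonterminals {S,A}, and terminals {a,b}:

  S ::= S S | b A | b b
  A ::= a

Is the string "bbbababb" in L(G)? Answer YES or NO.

Convert to CNF:
  S -> S S | T0 A | T0 T0
  A -> a
  T0 -> b

Fill CYK table bottom-up:
  cell(0,0) b: {T0}  orig:{}
  cell(1,1) b: {T0}  orig:{}
  cell(2,2) b: {T0}  orig:{}
  cell(3,3) a: {A}
  cell(4,4) b: {T0}  orig:{}
  cell(5,5) a: {A}
  cell(6,6) b: {T0}  orig:{}
  cell(7,7) b: {T0}  orig:{}
  cell(0,1) bb: {S}
  cell(1,2) bb: {S}
  cell(2,3) ba: {S}
  cell(3,4) ab: ∅
  cell(4,5) ba: {S}
  cell(5,6) ab: ∅
  cell(6,7) bb: {S}
  cell(0,2) bbb: ∅
  cell(1,3) bba: ∅
  cell(2,4) bab: ∅
  cell(3,5) aba: ∅
  cell(4,6) bab: ∅
  cell(5,7) abb: ∅
  cell(0,3) bbba: {S}
  cell(1,4) bbab: ∅
  cell(2,5) baba: {S}
  cell(3,6) abab: ∅
  cell(4,7) babb: {S}
  cell(0,4) bbbab: ∅
  cell(1,5) bbaba: ∅
  cell(2,6) babab: ∅
  cell(3,7) ababb: ∅
  cell(0,5) bbbaba: {S}
  cell(1,6) bbabab: ∅
  cell(2,7) bababb: {S}
  cell(0,6) bbbabab: ∅
  cell(1,7) bbababb: ∅
  cell(0,7) bbbababb: {S}

S ∈ T[0,7] ⇒ YES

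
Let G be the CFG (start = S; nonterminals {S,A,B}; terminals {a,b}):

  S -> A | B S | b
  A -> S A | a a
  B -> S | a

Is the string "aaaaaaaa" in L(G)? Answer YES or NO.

CNF form of G:
  S -> B S | S A | T0 T0 | b
  A -> S A | T0 T0
  B -> B S | S A | T0 T0 | a | b
  T0 -> a

Fill CYK table bottom-up:
  T[0,0] 'a' = {B,T0}  orig:{B}
  T[1,1] 'a' = {B,T0}  orig:{B}
  T[2,2] 'a' = {B,T0}  orig:{B}
  T[3,3] 'a' = {B,T0}  orig:{B}
  T[4,4] 'a' = {B,T0}  orig:{B}
  T[5,5] 'a' = {B,T0}  orig:{B}
  T[6,6] 'a' = {B,T0}  orig:{B}
  T[7,7] 'a' = {B,T0}  orig:{B}
  T[0,1] 'aa' = {A,B,S}
  T[1,2] 'aa' = {A,B,S}
  T[2,3] 'aa' = {A,B,S}
  T[3,4] 'aa' = {A,B,S}
  T[4,5] 'aa' = {A,B,S}
  T[5,6] 'aa' = {A,B,S}
  T[6,7] 'aa' = {A,B,S}
  T[0,2] 'aaa' = {B,S}
  T[1,3] 'aaa' = {B,S}
  T[2,4] 'aaa' = {B,S}
  T[3,5] 'aaa' = {B,S}
  T[4,6] 'aaa' = {B,S}
  T[5,7] 'aaa' = {B,S}
  T[0,3] 'aaaa' = {A,B,S}
  T[1,4] 'aaaa' = {A,B,S}
  T[2,5] 'aaaa' = {A,B,S}
  T[3,6] 'aaaa' = {A,B,S}
  T[4,7] 'aaaa' = {A,B,S}
  T[0,4] 'aaaaa' = {A,B,S}
  T[1,5] 'aaaaa' = {A,B,S}
  T[2,6] 'aaaaa' = {A,B,S}
  T[3,7] 'aaaaa' = {A,B,S}
  T[0,5] 'aaaaaa' = {A,B,S}
  T[1,6] 'aaaaaa' = {A,B,S}
  T[2,7] 'aaaaaa' = {A,B,S}
  T[0,6] 'aaaaaaa' = {A,B,S}
  T[1,7] 'aaaaaaa' = {A,B,S}
  T[0,7] 'aaaaaaaa' = {A,B,S}

S ∈ T[0,7] ⇒ YES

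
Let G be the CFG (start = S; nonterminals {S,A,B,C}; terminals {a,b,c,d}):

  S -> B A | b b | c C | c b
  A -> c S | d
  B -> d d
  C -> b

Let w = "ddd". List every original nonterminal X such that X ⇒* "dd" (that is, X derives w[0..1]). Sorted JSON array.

Convert to CNF:
  S -> B A | T0 C | T0 T2 | T2 T2
  A -> T0 S | d
  B -> T1 T1
  C -> b
  T0 -> c
  T1 -> d
  T2 -> b

CYK table (by increasing span), restricted to cells inside w[0..1]:
  cell(0,0) d: {A,T1}  orig:{A}
  cell(1,1) d: {A,T1}  orig:{A}
  cell(0,1) dd: {B}

Original NTs in T[0,1] deriving "dd": ["B"]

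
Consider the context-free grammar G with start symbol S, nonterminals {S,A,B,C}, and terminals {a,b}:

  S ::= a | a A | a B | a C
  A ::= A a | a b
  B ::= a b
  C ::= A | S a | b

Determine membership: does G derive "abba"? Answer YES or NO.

CNF form of G:
  S -> T0 A | T0 B | T0 C | a
  A -> A T0 | T0 T1
  B -> T0 T1
  C -> A T0 | S T0 | T0 T1 | b
  T0 -> a
  T1 -> b

CYK fill:
  T[0,0] 'a' = {S,T0}  orig:{S}
  T[1,1] 'b' = {C,T1}  orig:{C}
  T[2,2] 'b' = {C,T1}  orig:{C}
  T[3,3] 'a' = {S,T0}  orig:{S}
  T[0,1] 'ab' = {A,B,C,S}
  T[1,2] 'bb' = ∅
  T[2,3] 'ba' = ∅
  T[0,2] 'abb' = ∅
  T[1,3] 'bba' = ∅
  T[0,3] 'abba' = ∅

S ∉ T[0,3] ⇒ NO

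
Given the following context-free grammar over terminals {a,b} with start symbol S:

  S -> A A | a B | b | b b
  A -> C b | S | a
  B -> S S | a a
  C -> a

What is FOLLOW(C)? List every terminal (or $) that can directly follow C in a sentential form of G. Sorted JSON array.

FIRST iteration:
[1]
  A via A→a: +{a}
  B via B→a a: +{a}
  C via C→a: +{a}
  S via S→A A: +{a}
  S via S→b: +{b}
  FIRST(S)={a,b}  FIRST(A)={a}  FIRST(B)={a}  FIRST(C)={a}
[2]
  A via A→S: +{b}
  B via B→S S: +{b}
  FIRST(S)={a,b}  FIRST(A)={a,b}  FIRST(B)={a,b}  FIRST(C)={a}
[3] — fixpoint
  FIRST(S)={a,b}  FIRST(A)={a,b}  FIRST(B)={a,b}  FIRST(C)={a}

FOLLOW iteration:
FOLLOW(S) := {$}
[1]
  A→C b: FOLLOW(C) ⊇ FIRST(b) = {b}; new: +{b}
  B→S S: FOLLOW(S) ⊇ FIRST(S) = {a,b}; new: +{a,b}
  S→A A: FOLLOW(A) ⊇ FIRST(A) = {a,b}; new: +{a,b}
  S→A A: FOLLOW(A) ⊇ FOLLOW(S) ⊇ {$,a,b}; new: +{$}
  S→a B: FOLLOW(B) ⊇ FOLLOW(S) ⊇ {$,a,b}; new: +{$,a,b}
  FOLLOW(S)={$,a,b}  FOLLOW(A)={$,a,b}  FOLLOW(B)={$,a,b}  FOLLOW(C)={b}
[2] (stable)
  FOLLOW(S)={$,a,b}  FOLLOW(A)={$,a,b}  FOLLOW(B)={$,a,b}  FOLLOW(C)={b}

FOLLOW(C) = ["b"]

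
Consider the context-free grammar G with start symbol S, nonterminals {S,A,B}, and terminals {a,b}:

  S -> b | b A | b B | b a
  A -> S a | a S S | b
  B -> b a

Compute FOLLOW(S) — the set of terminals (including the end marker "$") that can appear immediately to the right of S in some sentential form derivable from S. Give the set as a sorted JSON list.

Compute FIRST by fixpoint:
[1]
  A via A→a S S: +{a}
  A via A→b: +{b}
  B via B→b a: +{b}
  S via S→b: +{b}
  FIRST(S)={b}  FIRST(A)={a,b}  FIRST(B)={b}
[2] — fixpoint
  FIRST(S)={b}  FIRST(A)={a,b}  FIRST(B)={b}

FOLLOW sets:
initialize: $ ∈ FOLLOW(S)
iter 1:
  A→S a: FOLLOW(S) ⊇ FIRST(a) = {a}; new: +{a}
  A→a S S: FOLLOW(S) ⊇ FIRST(S) = {b}; new: +{b}
  S→b A: FOLLOW(A) ⊇ FOLLOW(S) ⊇ {$,a,b}; new: +{$,a,b}
  S→b B: FOLLOW(B) ⊇ FOLLOW(S) ⊇ {$,a,b}; new: +{$,a,b}
  S: {$,a,b}  A: {$,a,b}  B: {$,a,b}
iter 2: (stable)
  S: {$,a,b}  A: {$,a,b}  B: {$,a,b}

FOLLOW(S) = ["$", "a", "b"]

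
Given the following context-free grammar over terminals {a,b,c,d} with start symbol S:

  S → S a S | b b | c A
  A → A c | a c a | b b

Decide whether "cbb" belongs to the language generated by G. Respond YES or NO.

Convert to CNF:
  S -> S X4 | T0 A | T2 T2
  A -> A T0 | T1 X3 | T2 T2
  T0 -> c
  T1 -> a
  T2 -> b
  X3 -> T0 T1
  X4 -> T1 S

Fill CYK table bottom-up:
  T[0,0] 'c' = {T0}  orig:{}
  T[1,1] 'b' = {T2}  orig:{}
  T[2,2] 'b' = {T2}  orig:{}
  T[0,1] 'cb' = ∅
  T[1,2] 'bb' = {A,S}
  T[0,2] 'cbb' = {S}

S ∈ T[0,2] ⇒ YES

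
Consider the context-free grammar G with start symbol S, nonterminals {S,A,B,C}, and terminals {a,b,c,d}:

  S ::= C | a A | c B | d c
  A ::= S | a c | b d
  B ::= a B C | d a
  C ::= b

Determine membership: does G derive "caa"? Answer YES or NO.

Convert to CNF:
  S -> T0 A | T1 B | T3 T1 | b
  A -> T0 A | T0 T1 | T1 B | T2 T3 | T3 T1 | b
  B -> T0 X4 | T3 T0
  C -> b
  T0 -> a
  T1 -> c
  T2 -> b
  T3 -> d
  X4 -> B C

CYK table (by increasing span):
  cell(0,0) c: {T1}  orig:{}
  cell(1,1) a: {T0}  orig:{}
  cell(2,2) a: {T0}  orig:{}
  cell(0,1) ca: ∅
  cell(1,2) aa: ∅
  cell(0,2) caa: ∅

S ∉ T[0,2] ⇒ NO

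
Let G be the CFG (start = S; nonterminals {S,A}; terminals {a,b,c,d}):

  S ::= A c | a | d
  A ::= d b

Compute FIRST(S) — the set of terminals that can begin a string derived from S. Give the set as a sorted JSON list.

FIRST iteration:
[1]
  A via A→d b: +{d}
  S via S→A c: +{d}
  S via S→a: +{a}
  FIRST(S)={a,d}  FIRST(A)={d}
[2] (no change)
  FIRST(S)={a,d}  FIRST(A)={d}

FIRST(S) = ["a", "d"]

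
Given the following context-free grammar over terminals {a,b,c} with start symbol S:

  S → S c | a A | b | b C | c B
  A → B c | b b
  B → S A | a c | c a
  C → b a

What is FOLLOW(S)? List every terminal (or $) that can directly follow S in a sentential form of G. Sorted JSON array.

Compute FIRST by fixpoint:
iter 1:
  A via A→b b: +{b}
  B via B→a c: +{a}
  B via B→c a: +{c}
  C via C→b a: +{b}
  S via S→a A: +{a}
  S via S→b: +{b}
  S via S→c B: +{c}
  S: {a,b,c}  A: {b}  B: {a,c}  C: {b}
iter 2:
  A via A→B c: +{a,c}
  B via B→S A: +{b}
  S: {a,b,c}  A: {a,b,c}  B: {a,b,c}  C: {b}
iter 3: done
  S: {a,b,c}  A: {a,b,c}  B: {a,b,c}  C: {b}

FOLLOW sets:
initialize: $ ∈ FOLLOW(S)
[1]
  A→B c: FOLLOW(B) ⊇ FIRST(c) = {c}; new: +{c}
  B→S A: FOLLOW(S) ⊇ FIRST(A) = {a,b,c}; new: +{a,b,c}
  B→S A: FOLLOW(A) ⊇ FOLLOW(B) ⊇ {c}; new: +{c}
  S→a A: FOLLOW(A) ⊇ FOLLOW(S) ⊇ {$,a,b,c}; new: +{$,a,b}
  S→b C: FOLLOW(C) ⊇ FOLLOW(S) ⊇ {$,a,b,c}; new: +{$,a,b,c}
  S→c B: FOLLOW(B) ⊇ FOLLOW(S) ⊇ {$,a,b,c}; new: +{$,a,b}
  S: {$,a,b,c}  A: {$,a,b,c}  B: {$,a,b,c}  C: {$,a,b,c}
[2] done
  S: {$,a,b,c}  A: {$,a,b,c}  B: {$,a,b,c}  C: {$,a,b,c}

FOLLOW(S) = ["$", "a", "b", "c"]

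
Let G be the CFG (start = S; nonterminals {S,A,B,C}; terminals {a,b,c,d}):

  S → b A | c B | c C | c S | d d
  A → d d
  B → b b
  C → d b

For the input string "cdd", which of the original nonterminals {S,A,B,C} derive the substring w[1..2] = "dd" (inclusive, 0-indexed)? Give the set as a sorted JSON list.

Convert to CNF:
  S -> T0 T0 | T1 A | T2 B | T2 C | T2 S
  A -> T0 T0
  B -> T1 T1
  C -> T0 T1
  T0 -> d
  T1 -> b
  T2 -> c

CYK fill, restricted to cells inside w[1..2]:
  T[1,1] 'd' = {T0}  orig:{}
  T[2,2] 'd' = {T0}  orig:{}
  T[1,2] 'dd' = {A,S}

Original NTs in T[1,2] deriving "dd": ["A", "S"]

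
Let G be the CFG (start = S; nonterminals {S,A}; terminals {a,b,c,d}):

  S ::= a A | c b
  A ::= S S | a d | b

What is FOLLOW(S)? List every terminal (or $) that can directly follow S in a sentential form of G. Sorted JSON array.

FIRST sets, iterate to fixpoint:
round 1:
  A via A→a d: +{a}
  A via A→b: +{b}
  S via S→a A: +{a}
  S via S→c b: +{c}
  FIRST(S)={a,c}  FIRST(A)={a,b}
round 2:
  A via A→S S: +{c}
  FIRST(S)={a,c}  FIRST(A)={a,b,c}
round 3: done
  FIRST(S)={a,c}  FIRST(A)={a,b,c}

Compute FOLLOW by fixpoint:
seed FOLLOW(S) with $
[1]
  A→S S: FOLLOW(S) ⊇ FIRST(S) = {a,c}; new: +{a,c}
  S→a A: FOLLOW(A) ⊇ FOLLOW(S) ⊇ {$,a,c}; new: +{$,a,c}
  FOLLOW[S]={$,a,c}  FOLLOW[A]={$,a,c}
[2] (stable)
  FOLLOW[S]={$,a,c}  FOLLOW[A]={$,a,c}

FOLLOW(S) = ["$", "a", "c"]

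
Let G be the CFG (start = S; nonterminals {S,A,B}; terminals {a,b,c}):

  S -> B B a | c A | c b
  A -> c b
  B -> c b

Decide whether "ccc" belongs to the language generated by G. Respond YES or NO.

CNF form of G:
  S -> B X3 | T0 A | T0 T1
  A -> T0 T1
  B -> T0 T1
  T0 -> c
  T1 -> b
  T2 -> a
  X3 -> B T2

Fill CYK table bottom-up:
  [0..0]={T0}  "c"  orig:{}
  [1..1]={T0}  "c"  orig:{}
  [2..2]={T0}  "c"  orig:{}
  [0..1]=∅  "cc"
  [1..2]=∅  "cc"
  [0..2]=∅  "ccc"

S ∉ T[0,2] ⇒ NO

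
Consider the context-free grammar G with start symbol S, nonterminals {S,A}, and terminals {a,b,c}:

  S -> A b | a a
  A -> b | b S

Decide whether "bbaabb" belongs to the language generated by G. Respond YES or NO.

CNF form of G:
  S -> A T0 | T1 T1
  A -> T0 S | b
  T0 -> b
  T1 -> a

CYK table (by increasing span):
  T[0,0] 'b' = {A,T0}  orig:{A}
  T[1,1] 'b' = {A,T0}  orig:{A}
  T[2,2] 'a' = {T1}  orig:{}
  T[3,3] 'a' = {T1}  orig:{}
  T[4,4] 'b' = {A,T0}  orig:{A}
  T[5,5] 'b' = {A,T0}  orig:{A}
  T[0,1] 'bb' = {S}
  T[1,2] 'ba' = ∅
  T[2,3] 'aa' = {S}
  T[3,4] 'ab' = ∅
  T[4,5] 'bb' = {S}
  T[0,2] 'bba' = ∅
  T[1,3] 'baa' = {A}
  T[2,4] 'aab' = ∅
  T[3,5] 'abb' = ∅
  T[0,3] 'bbaa' = ∅
  T[1,4] 'baab' = {S}
  T[2,5] 'aabb' = ∅
  T[0,4] 'bbaab' = {A}
  T[1,5] 'baabb' = ∅
  T[0,5] 'bbaabb' = {S}

S ∈ T[0,5] ⇒ YES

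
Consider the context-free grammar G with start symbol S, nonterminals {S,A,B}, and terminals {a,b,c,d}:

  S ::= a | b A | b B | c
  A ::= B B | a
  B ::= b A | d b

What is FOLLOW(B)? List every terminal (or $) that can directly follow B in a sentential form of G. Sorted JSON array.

FIRST iteration:
pass 1:
  A via A→a: +{a}
  B via B→b A: +{b}
  B via B→d b: +{d}
  S via S→a: +{a}
  S via S→b A: +{b}
  S via S→c: +{c}
  S: {a,b,c}  A: {a}  B: {b,d}
pass 2:
  A via A→B B: +{b,d}
  S: {a,b,c}  A: {a,b,d}  B: {b,d}
pass 3: (stable)
  S: {a,b,c}  A: {a,b,d}  B: {b,d}

Compute FOLLOW by fixpoint:
initialize: $ ∈ FOLLOW(S)
pass 1:
  A→B B: FOLLOW(B) ⊇ FIRST(B) = {b,d}; new: +{b,d}
  B→b A: FOLLOW(A) ⊇ FOLLOW(B) ⊇ {b,d}; new: +{b,d}
  S→b A: FOLLOW(A) ⊇ FOLLOW(S) ⊇ {$}; new: +{$}
  S→b B: FOLLOW(B) ⊇ FOLLOW(S) ⊇ {$}; new: +{$}
  FOLLOW(S)={$}  FOLLOW(A)={$,b,d}  FOLLOW(B)={$,b,d}
pass 2: done
  FOLLOW(S)={$}  FOLLOW(A)={$,b,d}  FOLLOW(B)={$,b,d}

FOLLOW(B) = ["$", "b", "d"]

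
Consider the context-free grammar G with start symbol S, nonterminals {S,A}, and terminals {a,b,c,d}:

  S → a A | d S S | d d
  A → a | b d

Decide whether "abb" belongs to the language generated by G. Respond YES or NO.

CNF form of G:
  S -> T1 T1 | T1 X3 | T2 A
  A -> T0 T1 | a
  T0 -> b
  T1 -> d
  T2 -> a
  X3 -> S S

CYK fill:
  [0..0]={A,T2}  "a"  orig:{A}
  [1..1]={T0}  "b"  orig:{}
  [2..2]={T0}  "b"  orig:{}
  [0..1]=∅  "ab"
  [1..2]=∅  "bb"
  [0..2]=∅  "abb"

S ∉ T[0,2] ⇒ NO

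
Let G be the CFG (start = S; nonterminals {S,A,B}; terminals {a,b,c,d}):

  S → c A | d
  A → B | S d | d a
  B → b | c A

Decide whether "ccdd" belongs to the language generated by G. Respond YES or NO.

Convert to CNF:
  S -> T1 A | d
  A -> S T0 | T0 T2 | T1 A | b
  B -> T1 A | b
  T0 -> d
  T1 -> c
  T2 -> a

CYK table (by increasing span):
  T[0,0] 'c' = {T1}  orig:{}
  T[1,1] 'c' = {T1}  orig:{}
  T[2,2] 'd' = {S,T0}  orig:{S}
  T[3,3] 'd' = {S,T0}  orig:{S}
  T[0,1] 'cc' = ∅
  T[1,2] 'cd' = ∅
  T[2,3] 'dd' = {A}
  T[0,2] 'ccd' = ∅
  T[1,3] 'cdd' = {A,B,S}
  T[0,3] 'ccdd' = {A,B,S}

S ∈ T[0,3] ⇒ YES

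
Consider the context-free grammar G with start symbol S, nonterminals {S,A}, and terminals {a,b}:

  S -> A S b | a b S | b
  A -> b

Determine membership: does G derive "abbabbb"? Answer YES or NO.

Convert to CNF:
  S -> A X2 | T1 X3 | b
  A -> b
  T0 -> b
  T1 -> a
  X2 -> S T0
  X3 -> T0 S

CYK fill:
  T[0,0] 'a' = {T1}  orig:{}
  T[1,1] 'b' = {A,S,T0}  orig:{A,S}
  T[2,2] 'b' = {A,S,T0}  orig:{A,S}
  T[3,3] 'a' = {T1}  orig:{}
  T[4,4] 'b' = {A,S,T0}  orig:{A,S}
  T[5,5] 'b' = {A,S,T0}  orig:{A,S}
  T[6,6] 'b' = {A,S,T0}  orig:{A,S}
  T[0,1] 'ab' = ∅
  T[1,2] 'bb' = {X2,X3}  orig:{}
  T[2,3] 'ba' = ∅
  T[3,4] 'ab' = ∅
  T[4,5] 'bb' = {X2,X3}  orig:{}
  T[5,6] 'bb' = {X2,X3}  orig:{}
  T[0,2] 'abb' = {S}
  T[1,3] 'bba' = ∅
  T[2,4] 'bab' = ∅
  T[3,5] 'abb' = {S}
  T[4,6] 'bbb' = {S}
  T[0,3] 'abba' = ∅
  T[1,4] 'bbab' = ∅
  T[2,5] 'babb' = {X3}  orig:{}
  T[3,6] 'abbb' = {X2}  orig:{}
  T[0,4] 'abbab' = ∅
  T[1,5] 'bbabb' = ∅
  T[2,6] 'babbb' = {S}
  T[0,5] 'abbabb' = ∅
  T[1,6] 'bbabbb' = {X3}  orig:{}
  T[0,6] 'abbabbb' = {S}

S ∈ T[0,6] ⇒ YES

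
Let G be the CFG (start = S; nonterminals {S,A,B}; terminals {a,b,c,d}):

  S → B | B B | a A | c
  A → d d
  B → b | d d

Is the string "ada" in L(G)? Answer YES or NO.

Convert to CNF:
  S -> B B | T0 T0 | T1 A | b | c
  A -> T0 T0
  B -> T0 T0 | b
  T0 -> d
  T1 -> a

CYK table (by increasing span):
  [0..0]={T1}  "a"  orig:{}
  [1..1]={T0}  "d"  orig:{}
  [2..2]={T1}  "a"  orig:{}
  [0..1]=∅  "ad"
  [1..2]=∅  "da"
  [0..2]=∅  "ada"

S ∉ T[0,2] ⇒ NO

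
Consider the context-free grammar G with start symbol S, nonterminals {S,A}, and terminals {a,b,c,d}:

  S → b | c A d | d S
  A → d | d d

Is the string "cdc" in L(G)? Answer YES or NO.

CNF form of G:
  S -> T0 S | T1 X2 | b
  A -> T0 T0 | d
  T0 -> d
  T1 -> c
  X2 -> A T0

Fill CYK table bottom-up:
  cell(0,0) c: {T1}  orig:{}
  cell(1,1) d: {A,T0}  orig:{A}
  cell(2,2) c: {T1}  orig:{}
  cell(0,1) cd: ∅
  cell(1,2) dc: ∅
  cell(0,2) cdc: ∅

S ∉ T[0,2] ⇒ NO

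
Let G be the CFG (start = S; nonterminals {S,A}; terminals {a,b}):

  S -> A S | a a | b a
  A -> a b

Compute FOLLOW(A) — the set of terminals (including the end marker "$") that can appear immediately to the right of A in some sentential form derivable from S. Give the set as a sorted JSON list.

Compute FIRST by fixpoint:
pass 1:
  A via A→a b: +{a}
  S via S→A S: +{a}
  S via S→b a: +{b}
  FIRST[S]={a,b}  FIRST[A]={a}
pass 2: (stable)
  FIRST[S]={a,b}  FIRST[A]={a}

Compute FOLLOW by fixpoint:
initialize: $ ∈ FOLLOW(S)
[1]
  S→A S: FOLLOW(A) ⊇ FIRST(S) = {a,b}; new: +{a,b}
  FOLLOW(S)={$}  FOLLOW(A)={a,b}
[2] (no change)
  FOLLOW(S)={$}  FOLLOW(A)={a,b}

FOLLOW(A) = ["a", "b"]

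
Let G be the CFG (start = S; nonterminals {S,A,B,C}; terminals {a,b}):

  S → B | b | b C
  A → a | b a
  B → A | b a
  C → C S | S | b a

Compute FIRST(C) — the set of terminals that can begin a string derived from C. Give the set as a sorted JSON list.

FIRST iteration:
pass 1:
  A via A→a: +{a}
  A via A→b a: +{b}
  B via B→A: +{a,b}
  C via C→b a: +{b}
  S via S→B: +{a,b}
  FIRST(S)={a,b}  FIRST(A)={a,b}  FIRST(B)={a,b}  FIRST(C)={b}
pass 2:
  C via C→S: +{a}
  FIRST(S)={a,b}  FIRST(A)={a,b}  FIRST(B)={a,b}  FIRST(C)={a,b}
pass 3: done
  FIRST(S)={a,b}  FIRST(A)={a,b}  FIRST(B)={a,b}  FIRST(C)={a,b}

FIRST(C) = ["a", "b"]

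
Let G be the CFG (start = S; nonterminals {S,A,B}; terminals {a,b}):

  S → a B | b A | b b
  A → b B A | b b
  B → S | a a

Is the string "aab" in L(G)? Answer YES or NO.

Convert to CNF:
  S -> T0 A | T0 T0 | T1 B
  A -> T0 T0 | T0 X2
  B -> T0 A | T0 T0 | T1 B | T1 T1
  T0 -> b
  T1 -> a
  X2 -> B A

CYK table (by increasing span):
  cell(0,0) a: {T1}  orig:{}
  cell(1,1) a: {T1}  orig:{}
  cell(2,2) b: {T0}  orig:{}
  cell(0,1) aa: {B}
  cell(1,2) ab: ∅
  cell(0,2) aab: ∅

S ∉ T[0,2] ⇒ NO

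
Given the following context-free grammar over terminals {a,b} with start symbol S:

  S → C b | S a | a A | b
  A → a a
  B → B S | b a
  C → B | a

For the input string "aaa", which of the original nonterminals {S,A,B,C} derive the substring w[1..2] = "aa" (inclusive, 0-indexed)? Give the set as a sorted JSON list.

Convert to CNF:
  S -> C T1 | S T0 | T0 A | b
  A -> T0 T0
  B -> B S | T1 T0
  C -> B S | T1 T0 | a
  T0 -> a
  T1 -> b

Fill CYK table bottom-up, restricted to cells inside w[1..2]:
  T[1,1] 'a' = {C,T0}  orig:{C}
  T[2,2] 'a' = {C,T0}  orig:{C}
  T[1,2] 'aa' = {A}

Original NTs in T[1,2] deriving "aa": ["A"]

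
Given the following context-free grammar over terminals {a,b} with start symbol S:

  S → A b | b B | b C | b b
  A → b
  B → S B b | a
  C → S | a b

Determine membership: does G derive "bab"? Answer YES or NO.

Convert to CNF:
  S -> A T0 | T0 B | T0 C | T0 T0
  A -> b
  B -> S X2 | a
  C -> A T0 | T0 B | T0 C | T0 T0 | T1 T0
  T0 -> b
  T1 -> a
  X2 -> B T0

CYK table (by increasing span):
  [0..0]={A,T0}  "b"  orig:{A}
  [1..1]={B,T1}  "a"  orig:{B}
  [2..2]={A,T0}  "b"  orig:{A}
  [0..1]={C,S}  "ba"
  [1..2]={C,X2}  "ab"  orig:{C}
  [0..2]={C,S}  "bab"

S ∈ T[0,2] ⇒ YES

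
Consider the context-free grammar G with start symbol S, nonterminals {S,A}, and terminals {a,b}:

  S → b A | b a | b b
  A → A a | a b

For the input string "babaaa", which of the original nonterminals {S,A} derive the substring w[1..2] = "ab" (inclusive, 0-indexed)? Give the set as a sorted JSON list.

Convert to CNF:
  S -> T1 A | T1 T0 | T1 T1
  A -> A T0 | T0 T1
  T0 -> a
  T1 -> b

Fill CYK table bottom-up (cells [i..j] with 1 ≤ i ≤ j ≤ 2 only):
  [1..1]={T0}  "a"  orig:{}
  [2..2]={T1}  "b"  orig:{}
  [1..2]={A}  "ab"

Original NTs in T[1,2] deriving "ab": ["A"]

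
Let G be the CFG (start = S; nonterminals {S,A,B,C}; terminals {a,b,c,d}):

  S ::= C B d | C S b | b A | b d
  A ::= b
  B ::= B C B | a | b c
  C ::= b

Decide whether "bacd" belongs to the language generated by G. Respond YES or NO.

CNF form of G:
  S -> C X4 | C X5 | T0 A | T0 T2
  A -> b
  B -> B X3 | T0 T1 | a
  C -> b
  T0 -> b
  T1 -> c
  T2 -> d
  X3 -> C B
  X4 -> B T2
  X5 -> S T0

CYK fill:
  cell(0,0) b: {A,C,T0}  orig:{A,C}
  cell(1,1) a: {B}
  cell(2,2) c: {T1}  orig:{}
  cell(3,3) d: {T2}  orig:{}
  cell(0,1) ba: {X3}  orig:{}
  cell(1,2) ac: ∅
  cell(2,3) cd: ∅
  cell(0,2) bac: ∅
  cell(1,3) acd: ∅
  cell(0,3) bacd: ∅

S ∉ T[0,3] ⇒ NO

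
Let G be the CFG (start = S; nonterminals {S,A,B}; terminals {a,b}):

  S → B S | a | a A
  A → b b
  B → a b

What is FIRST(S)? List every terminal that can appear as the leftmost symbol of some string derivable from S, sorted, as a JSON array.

FIRST iteration:
pass 1:
  A via A→b b: +{b}
  B via B→a b: +{a}
  S via S→B S: +{a}
  FIRST[S]={a}  FIRST[A]={b}  FIRST[B]={a}
pass 2: (no change)
  FIRST[S]={a}  FIRST[A]={b}  FIRST[B]={a}

FIRST(S) = ["a"]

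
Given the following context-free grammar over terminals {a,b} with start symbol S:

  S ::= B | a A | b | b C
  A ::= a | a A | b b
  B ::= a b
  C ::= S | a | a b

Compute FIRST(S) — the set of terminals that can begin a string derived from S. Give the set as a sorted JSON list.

FIRST sets, iterate to fixpoint:
[1]
  A via A→a: +{a}
  A via A→b b: +{b}
  B via B→a b: +{a}
  C via C→a: +{a}
  S via S→B: +{a}
  S via S→b: +{b}
  FIRST(S)={a,b}  FIRST(A)={a,b}  FIRST(B)={a}  FIRST(C)={a}
[2]
  C via C→S: +{b}
  FIRST(S)={a,b}  FIRST(A)={a,b}  FIRST(B)={a}  FIRST(C)={a,b}
[3] (stable)
  FIRST(S)={a,b}  FIRST(A)={a,b}  FIRST(B)={a}  FIRST(C)={a,b}

FIRST(S) = ["a", "b"]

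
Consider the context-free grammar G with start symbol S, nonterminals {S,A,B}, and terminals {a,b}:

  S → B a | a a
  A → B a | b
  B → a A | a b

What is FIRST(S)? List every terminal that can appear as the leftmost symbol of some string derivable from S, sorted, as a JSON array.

FIRST iteration:
[1]
  A via A→b: +{b}
  B via B→a A: +{a}
  S via S→B a: +{a}
  FIRST(S)={a}  FIRST(A)={b}  FIRST(B)={a}
[2]
  A via A→B a: +{a}
  FIRST(S)={a}  FIRST(A)={a,b}  FIRST(B)={a}
[3] (stable)
  FIRST(S)={a}  FIRST(A)={a,b}  FIRST(B)={a}

FIRST(S) = ["a"]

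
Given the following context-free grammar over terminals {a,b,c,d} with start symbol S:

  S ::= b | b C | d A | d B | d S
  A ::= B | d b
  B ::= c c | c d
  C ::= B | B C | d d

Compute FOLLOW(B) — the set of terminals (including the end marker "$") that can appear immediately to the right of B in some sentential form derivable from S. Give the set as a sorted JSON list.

Compute FIRST by fixpoint:
pass 1:
  A via A→d b: +{d}
  B via B→c c: +{c}
  C via C→B: +{c}
  C via C→d d: +{d}
  S via S→b: +{b}
  S via S→d A: +{d}
  FIRST[S]={b,d}  FIRST[A]={d}  FIRST[B]={c}  FIRST[C]={c,d}
pass 2:
  A via A→B: +{c}
  FIRST[S]={b,d}  FIRST[A]={c,d}  FIRST[B]={c}  FIRST[C]={c,d}
pass 3: (no change)
  FIRST[S]={b,d}  FIRST[A]={c,d}  FIRST[B]={c}  FIRST[C]={c,d}

FOLLOW iteration:
FOLLOW(S) := {$}
round 1:
  C→B C: FOLLOW(B) ⊇ FIRST(C) = {c,d}; new: +{c,d}
  S→b C: FOLLOW(C) ⊇ FOLLOW(S) ⊇ {$}; new: +{$}
  S→d A: FOLLOW(A) ⊇ FOLLOW(S) ⊇ {$}; new: +{$}
  S→d B: FOLLOW(B) ⊇ FOLLOW(S) ⊇ {$}; new: +{$}
  FOLLOW[S]={$}  FOLLOW[A]={$}  FOLLOW[B]={$,c,d}  FOLLOW[C]={$}
round 2: done
  FOLLOW[S]={$}  FOLLOW[A]={$}  FOLLOW[B]={$,c,d}  FOLLOW[C]={$}

FOLLOW(B) = ["$", "c", "d"]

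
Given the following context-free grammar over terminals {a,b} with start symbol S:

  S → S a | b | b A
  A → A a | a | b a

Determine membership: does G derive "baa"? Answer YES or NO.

CNF form of G:
  S -> S T0 | T1 A | b
  A -> A T0 | T1 T0 | a
  T0 -> a
  T1 -> b

CYK table (by increasing span):
  T[0,0] 'b' = {S,T1}  orig:{S}
  T[1,1] 'a' = {A,T0}  orig:{A}
  T[2,2] 'a' = {A,T0}  orig:{A}
  T[0,1] 'ba' = {A,S}
  T[1,2] 'aa' = {A}
  T[0,2] 'baa' = {A,S}

S ∈ T[0,2] ⇒ YES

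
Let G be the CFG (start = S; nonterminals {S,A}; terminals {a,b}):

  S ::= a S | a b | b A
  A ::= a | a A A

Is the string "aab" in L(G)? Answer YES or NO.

CNF form of G:
  S -> T0 S | T0 T1 | T1 A
  A -> T0 X2 | a
  T0 -> a
  T1 -> b
  X2 -> A A

CYK fill:
  T[0,0] 'a' = {A,T0}  orig:{A}
  T[1,1] 'a' = {A,T0}  orig:{A}
  T[2,2] 'b' = {T1}  orig:{}
  T[0,1] 'aa' = {X2}  orig:{}
  T[1,2] 'ab' = {S}
  T[0,2] 'aab' = {S}

S ∈ T[0,2] ⇒ YES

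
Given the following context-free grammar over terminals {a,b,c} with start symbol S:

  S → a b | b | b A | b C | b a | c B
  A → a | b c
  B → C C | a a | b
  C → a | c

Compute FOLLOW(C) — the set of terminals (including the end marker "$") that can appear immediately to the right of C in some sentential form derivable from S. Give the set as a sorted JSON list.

Compute FIRST by fixpoint:
iter 1:
  A via A→a: +{a}
  A via A→b c: +{b}
  B via B→a a: +{a}
  B via B→b: +{b}
  C via C→a: +{a}
  C via C→c: +{c}
  S via S→a b: +{a}
  S via S→b: +{b}
  S via S→c B: +{c}
  S: {a,b,c}  A: {a,b}  B: {a,b}  C: {a,c}
iter 2:
  B via B→C C: +{c}
  S: {a,b,c}  A: {a,b}  B: {a,b,c}  C: {a,c}
iter 3: (no change)
  S: {a,b,c}  A: {a,b}  B: {a,b,c}  C: {a,c}

FOLLOW iteration:
initialize: $ ∈ FOLLOW(S)
round 1:
  B→C C: FOLLOW(C) ⊇ FIRST(C) = {a,c}; new: +{a,c}
  S→b A: FOLLOW(A) ⊇ FOLLOW(S) ⊇ {$}; new: +{$}
  S→b C: FOLLOW(C) ⊇ FOLLOW(S) ⊇ {$}; new: +{$}
  S→c B: FOLLOW(B) ⊇ FOLLOW(S) ⊇ {$}; new: +{$}
  S: {$}  A: {$}  B: {$}  C: {$,a,c}
round 2: — fixpoint
  S: {$}  A: {$}  B: {$}  C: {$,a,c}

FOLLOW(C) = ["$", "a", "c"]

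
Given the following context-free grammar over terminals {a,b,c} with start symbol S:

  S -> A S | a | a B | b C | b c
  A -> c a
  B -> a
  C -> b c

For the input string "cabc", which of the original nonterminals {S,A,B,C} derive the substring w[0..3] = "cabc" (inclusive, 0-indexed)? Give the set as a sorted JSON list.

Convert to CNF:
  S -> A S | T1 B | T2 C | T2 T0 | a
  A -> T0 T1
  B -> a
  C -> T2 T0
  T0 -> c
  T1 -> a
  T2 -> b

Fill CYK table bottom-up (cells [i..j] with 0 ≤ i ≤ j ≤ 3 only):
  T[0,0] 'c' = {T0}  orig:{}
  T[1,1] 'a' = {B,S,T1}  orig:{B,S}
  T[2,2] 'b' = {T2}  orig:{}
  T[3,3] 'c' = {T0}  orig:{}
  T[0,1] 'ca' = {A}
  T[1,2] 'ab' = ∅
  T[2,3] 'bc' = {C,S}
  T[0,2] 'cab' = ∅
  T[1,3] 'abc' = ∅
  T[0,3] 'cabc' = {S}

Original NTs in T[0,3] deriving "cabc": ["S"]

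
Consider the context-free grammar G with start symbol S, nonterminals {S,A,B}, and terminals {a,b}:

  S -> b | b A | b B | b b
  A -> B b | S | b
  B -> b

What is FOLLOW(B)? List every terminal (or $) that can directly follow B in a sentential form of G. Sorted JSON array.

FIRST sets, iterate to fixpoint:
iter 1:
  A via A→b: +{b}
  B via B→b: +{b}
  S via S→b: +{b}
  FIRST[S]={b}  FIRST[A]={b}  FIRST[B]={b}
iter 2: (stable)
  FIRST[S]={b}  FIRST[A]={b}  FIRST[B]={b}

Compute FOLLOW by fixpoint:
FOLLOW(S) := {$}
pass 1:
  A→B b: FOLLOW(B) ⊇ FIRST(b) = {b}; new: +{b}
  S→b A: FOLLOW(A) ⊇ FOLLOW(S) ⊇ {$}; new: +{$}
  S→b B: FOLLOW(B) ⊇ FOLLOW(S) ⊇ {$}; new: +{$}
  FOLLOW(S)={$}  FOLLOW(A)={$}  FOLLOW(B)={$,b}
pass 2: (stable)
  FOLLOW(S)={$}  FOLLOW(A)={$}  FOLLOW(B)={$,b}

FOLLOW(B) = ["$", "b"]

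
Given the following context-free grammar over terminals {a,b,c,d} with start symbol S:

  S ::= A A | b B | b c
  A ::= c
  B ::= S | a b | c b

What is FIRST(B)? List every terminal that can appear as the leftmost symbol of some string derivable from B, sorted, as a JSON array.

Compute FIRST by fixpoint:
round 1:
  A via A→c: +{c}
  B via B→a b: +{a}
  B via B→c b: +{c}
  S via S→A A: +{c}
  S via S→b B: +{b}
  FIRST[S]={b,c}  FIRST[A]={c}  FIRST[B]={a,c}
round 2:
  B via B→S: +{b}
  FIRST[S]={b,c}  FIRST[A]={c}  FIRST[B]={a,b,c}
round 3: done
  FIRST[S]={b,c}  FIRST[A]={c}  FIRST[B]={a,b,c}

FIRST(B) = ["a", "b", "c"]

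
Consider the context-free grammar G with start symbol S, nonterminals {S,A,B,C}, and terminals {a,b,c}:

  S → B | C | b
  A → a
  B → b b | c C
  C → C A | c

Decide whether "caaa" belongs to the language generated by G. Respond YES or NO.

Convert to CNF:
  S -> C A | T0 T0 | T1 C | b | c
  A -> a
  B -> T0 T0 | T1 C
  C -> C A | c
  T0 -> b
  T1 -> c

CYK table (by increasing span):
  [0..0]={C,S,T1}  "c"  orig:{C,S}
  [1..1]={A}  "a"
  [2..2]={A}  "a"
  [3..3]={A}  "a"
  [0..1]={C,S}  "ca"
  [1..2]=∅  "aa"
  [2..3]=∅  "aa"
  [0..2]={C,S}  "caa"
  [1..3]=∅  "aaa"
  [0..3]={C,S}  "caaa"

S ∈ T[0,3] ⇒ YES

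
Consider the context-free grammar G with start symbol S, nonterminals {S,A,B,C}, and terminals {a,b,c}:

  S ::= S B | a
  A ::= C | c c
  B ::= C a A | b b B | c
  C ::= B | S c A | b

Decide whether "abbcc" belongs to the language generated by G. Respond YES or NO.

Convert to CNF:
  S -> S B | a
  A -> C X3 | S X4 | T1 T1 | T2 X5 | b | c
  B -> C X6 | T2 X7 | c
  C -> C X8 | S X9 | T2 X10 | b | c
  T0 -> a
  T1 -> c
  T2 -> b
  X3 -> T0 A
  X4 -> T1 A
  X5 -> T2 B
  X6 -> T0 A
  X7 -> T2 B
  X8 -> T0 A
  X9 -> T1 A
  X10 -> T2 B

CYK table (by increasing span):
  [0..0]={S,T0}  "a"  orig:{S}
  [1..1]={A,C,T2}  "b"  orig:{A,C}
  [2..2]={A,C,T2}  "b"  orig:{A,C}
  [3..3]={A,B,C,T1}  "c"  orig:{A,B,C}
  [4..4]={A,B,C,T1}  "c"  orig:{A,B,C}
  [0..1]={X3,X6,X8}  "ab"  orig:{}
  [1..2]=∅  "bb"
  [2..3]={X10,X5,X7}  "bc"  orig:{}
  [3..4]={A,X4,X9}  "cc"  orig:{A}
  [0..2]=∅  "abb"
  [1..3]={A,B,C}  "bbc"
  [2..4]=∅  "bcc"
  [0..3]={S,X3,X6,X8}  "abbc"  orig:{S}
  [1..4]=∅  "bbcc"
  [0..4]={S}  "abbcc"

S ∈ T[0,4] ⇒ YES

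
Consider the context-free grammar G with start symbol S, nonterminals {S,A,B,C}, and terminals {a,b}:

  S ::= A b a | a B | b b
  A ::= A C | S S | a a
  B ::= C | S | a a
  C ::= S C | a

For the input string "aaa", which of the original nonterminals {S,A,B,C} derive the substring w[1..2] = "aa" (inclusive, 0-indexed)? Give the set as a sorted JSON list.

Convert to CNF:
  S -> A X3 | T0 B | T1 T1
  A -> A C | S S | T0 T0
  B -> A X2 | S C | T0 B | T0 T0 | T1 T1 | a
  C -> S C | a
  T0 -> a
  T1 -> b
  X2 -> T1 T0
  X3 -> T1 T0

CYK table (by increasing span) — only the sub-triangle for w[1..2]:
  [1..1]={B,C,T0}  "a"  orig:{B,C}
  [2..2]={B,C,T0}  "a"  orig:{B,C}
  [1..2]={A,B,S}  "aa"

Original NTs in T[1,2] deriving "aa": ["A", "B", "S"]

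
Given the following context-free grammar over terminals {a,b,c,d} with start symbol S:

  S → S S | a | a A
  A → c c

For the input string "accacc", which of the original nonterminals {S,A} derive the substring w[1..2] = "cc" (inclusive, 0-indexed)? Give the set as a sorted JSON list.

CNF form of G:
  S -> S S | T1 A | a
  A -> T0 T0
  T0 -> c
  T1 -> a

CYK table (by increasing span) — only the sub-triangle for w[1..2]:
  [1..1]={T0}  "c"  orig:{}
  [2..2]={T0}  "c"  orig:{}
  [1..2]={A}  "cc"

Original NTs in T[1,2] deriving "cc": ["A"]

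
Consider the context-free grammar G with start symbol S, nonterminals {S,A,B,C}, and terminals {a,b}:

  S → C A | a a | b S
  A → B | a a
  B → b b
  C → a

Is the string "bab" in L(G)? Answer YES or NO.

Convert to CNF:
  S -> C A | T0 T0 | T1 S
  A -> T0 T0 | T1 T1
  B -> T1 T1
  C -> a
  T0 -> a
  T1 -> b

CYK fill:
  T[0,0] 'b' = {T1}  orig:{}
  T[1,1] 'a' = {C,T0}  orig:{C}
  T[2,2] 'b' = {T1}  orig:{}
  T[0,1] 'ba' = ∅
  T[1,2] 'ab' = ∅
  T[0,2] 'bab' = ∅

S ∉ T[0,2] ⇒ NO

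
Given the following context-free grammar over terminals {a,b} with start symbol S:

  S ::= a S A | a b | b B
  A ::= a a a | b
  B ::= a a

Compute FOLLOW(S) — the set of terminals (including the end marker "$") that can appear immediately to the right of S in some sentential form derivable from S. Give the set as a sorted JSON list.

Compute FIRST by fixpoint:
[1]
  A via A→a a a: +{a}
  A via A→b: +{b}
  B via B→a a: +{a}
  S via S→a S A: +{a}
  S via S→b B: +{b}
  FIRST(S)={a,b}  FIRST(A)={a,b}  FIRST(B)={a}
[2] done
  FIRST(S)={a,b}  FIRST(A)={a,b}  FIRST(B)={a}

FOLLOW iteration:
seed FOLLOW(S) with $
iter 1:
  S→a S A: FOLLOW(S) ⊇ FIRST(A) = {a,b}; new: +{a,b}
  S→a S A: FOLLOW(A) ⊇ FOLLOW(S) ⊇ {$,a,b}; new: +{$,a,b}
  S→b B: FOLLOW(B) ⊇ FOLLOW(S) ⊇ {$,a,b}; new: +{$,a,b}
  S: {$,a,b}  A: {$,a,b}  B: {$,a,b}
iter 2: — fixpoint
  S: {$,a,b}  A: {$,a,b}  B: {$,a,b}

FOLLOW(S) = ["$", "a", "b"]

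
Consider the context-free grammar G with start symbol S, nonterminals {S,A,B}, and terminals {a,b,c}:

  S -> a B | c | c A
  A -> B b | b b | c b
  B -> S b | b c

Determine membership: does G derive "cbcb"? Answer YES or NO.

CNF form of G:
  S -> T1 A | T2 B | c
  A -> B T0 | T0 T0 | T1 T0
  B -> S T0 | T0 T1
  T0 -> b
  T1 -> c
  T2 -> a

CYK fill:
  T[0,0] 'c' = {S,T1}  orig:{S}
  T[1,1] 'b' = {T0}  orig:{}
  T[2,2] 'c' = {S,T1}  orig:{S}
  T[3,3] 'b' = {T0}  orig:{}
  T[0,1] 'cb' = {A,B}
  T[1,2] 'bc' = {B}
  T[2,3] 'cb' = {A,B}
  T[0,2] 'cbc' = ∅
  T[1,3] 'bcb' = {A}
  T[0,3] 'cbcb' = {S}

S ∈ T[0,3] ⇒ YES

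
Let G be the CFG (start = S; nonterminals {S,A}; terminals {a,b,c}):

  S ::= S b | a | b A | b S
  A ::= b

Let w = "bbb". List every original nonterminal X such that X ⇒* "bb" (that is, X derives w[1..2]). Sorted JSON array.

Convert to CNF:
  S -> S T0 | T0 A | T0 S | a
  A -> b
  T0 -> b

CYK table (by increasing span) — only the sub-triangle for w[1..2]:
  [1..1]={A,T0}  "b"  orig:{A}
  [2..2]={A,T0}  "b"  orig:{A}
  [1..2]={S}  "bb"

Original NTs in T[1,2] deriving "bb": ["S"]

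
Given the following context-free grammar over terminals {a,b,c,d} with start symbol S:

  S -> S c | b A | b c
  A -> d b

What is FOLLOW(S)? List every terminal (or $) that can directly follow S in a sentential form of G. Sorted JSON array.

FIRST sets, iterate to fixpoint:
iter 1:
  A via A→d b: +{d}
  S via S→b A: +{b}
  S: {b}  A: {d}
iter 2: (no change)
  S: {b}  A: {d}

FOLLOW iteration:
seed FOLLOW(S) with $
[1]
  S→S c: FOLLOW(S) ⊇ FIRST(c) = {c}; new: +{c}
  S→b A: FOLLOW(A) ⊇ FOLLOW(S) ⊇ {$,c}; new: +{$,c}
  FOLLOW[S]={$,c}  FOLLOW[A]={$,c}
[2] — fixpoint
  FOLLOW[S]={$,c}  FOLLOW[A]={$,c}

FOLLOW(S) = ["$", "c"]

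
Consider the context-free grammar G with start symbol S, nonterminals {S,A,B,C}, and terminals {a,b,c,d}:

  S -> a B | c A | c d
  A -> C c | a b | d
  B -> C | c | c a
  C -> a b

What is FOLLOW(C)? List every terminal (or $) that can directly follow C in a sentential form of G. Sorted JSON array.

FIRST sets, iterate to fixpoint:
[1]
  A via A→a b: +{a}
  A via A→d: +{d}
  B via B→c: +{c}
  C via C→a b: +{a}
  S via S→a B: +{a}
  S via S→c A: +{c}
  S: {a,c}  A: {a,d}  B: {c}  C: {a}
[2]
  B via B→C: +{a}
  S: {a,c}  A: {a,d}  B: {a,c}  C: {a}
[3] (stable)
  S: {a,c}  A: {a,d}  B: {a,c}  C: {a}

Compute FOLLOW by fixpoint:
FOLLOW(S) := {$}
[1]
  A→C c: FOLLOW(C) ⊇ FIRST(c) = {c}; new: +{c}
  S→a B: FOLLOW(B) ⊇ FOLLOW(S) ⊇ {$}; new: +{$}
  S→c A: FOLLOW(A) ⊇ FOLLOW(S) ⊇ {$}; new: +{$}
  FOLLOW[S]={$}  FOLLOW[A]={$}  FOLLOW[B]={$}  FOLLOW[C]={c}
[2]
  B→C: FOLLOW(C) ⊇ FOLLOW(B) ⊇ {$}; new: +{$}
  FOLLOW[S]={$}  FOLLOW[A]={$}  FOLLOW[B]={$}  FOLLOW[C]={$,c}
[3] done
  FOLLOW[S]={$}  FOLLOW[A]={$}  FOLLOW[B]={$}  FOLLOW[C]={$,c}

FOLLOW(C) = ["$", "c"]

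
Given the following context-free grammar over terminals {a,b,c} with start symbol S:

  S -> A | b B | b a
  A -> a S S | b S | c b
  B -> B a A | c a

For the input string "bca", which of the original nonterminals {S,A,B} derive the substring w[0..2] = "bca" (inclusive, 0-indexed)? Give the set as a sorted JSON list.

CNF form of G:
  S -> T0 X5 | T1 B | T1 S | T1 T0 | T2 T1
  A -> T0 X3 | T1 S | T2 T1
  B -> B X4 | T2 T0
  T0 -> a
  T1 -> b
  T2 -> c
  X3 -> S S
  X4 -> T0 A
  X5 -> S S

CYK fill, restricted to cells inside w[0..2]:
  cell(0,0) b: {T1}  orig:{}
  cell(1,1) c: {T2}  orig:{}
  cell(2,2) a: {T0}  orig:{}
  cell(0,1) bc: ∅
  cell(1,2) ca: {B}
  cell(0,2) bca: {S}

Original NTs in T[0,2] deriving "bca": ["S"]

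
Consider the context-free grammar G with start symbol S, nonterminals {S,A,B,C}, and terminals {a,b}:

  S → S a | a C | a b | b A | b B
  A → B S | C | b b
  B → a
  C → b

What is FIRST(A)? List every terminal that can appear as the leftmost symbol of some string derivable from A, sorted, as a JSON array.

FIRST sets, iterate to fixpoint:
round 1:
  A via A→b b: +{b}
  B via B→a: +{a}
  C via C→b: +{b}
  S via S→a C: +{a}
  S via S→b A: +{b}
  FIRST[S]={a,b}  FIRST[A]={b}  FIRST[B]={a}  FIRST[C]={b}
round 2:
  A via A→B S: +{a}
  FIRST[S]={a,b}  FIRST[A]={a,b}  FIRST[B]={a}  FIRST[C]={b}
round 3: done
  FIRST[S]={a,b}  FIRST[A]={a,b}  FIRST[B]={a}  FIRST[C]={b}

FIRST(A) = ["a", "b"]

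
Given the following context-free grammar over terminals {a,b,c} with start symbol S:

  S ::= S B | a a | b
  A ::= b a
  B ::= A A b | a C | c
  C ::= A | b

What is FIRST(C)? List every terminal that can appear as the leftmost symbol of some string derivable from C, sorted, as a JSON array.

Compute FIRST by fixpoint:
round 1:
  A via A→b a: +{b}
  B via B→A A b: +{b}
  B via B→a C: +{a}
  B via B→c: +{c}
  C via C→A: +{b}
  S via S→a a: +{a}
  S via S→b: +{b}
  FIRST[S]={a,b}  FIRST[A]={b}  FIRST[B]={a,b,c}  FIRST[C]={b}
round 2: done
  FIRST[S]={a,b}  FIRST[A]={b}  FIRST[B]={a,b,c}  FIRST[C]={b}

FIRST(C) = ["b"]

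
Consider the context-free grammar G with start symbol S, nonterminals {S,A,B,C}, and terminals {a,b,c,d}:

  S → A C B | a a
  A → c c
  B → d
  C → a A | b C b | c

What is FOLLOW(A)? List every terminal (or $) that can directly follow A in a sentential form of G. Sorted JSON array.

Compute FIRST by fixpoint:
iter 1:
  A via A→c c: +{c}
  B via B→d: +{d}
  C via C→a A: +{a}
  C via C→b C b: +{b}
  C via C→c: +{c}
  S via S→A C B: +{c}
  S via S→a a: +{a}
  S: {a,c}  A: {c}  B: {d}  C: {a,b,c}
iter 2: (no change)
  S: {a,c}  A: {c}  B: {d}  C: {a,b,c}

FOLLOW sets:
FOLLOW(S) := {$}
round 1:
  C→b C b: FOLLOW(C) ⊇ FIRST(b) = {b}; new: +{b}
  S→A C B: FOLLOW(A) ⊇ FIRST(C) = {a,b,c}; new: +{a,b,c}
  S→A C B: FOLLOW(C) ⊇ FIRST(B) = {d}; new: +{d}
  S→A C B: FOLLOW(B) ⊇ FOLLOW(S) ⊇ {$}; new: +{$}
  FOLLOW[S]={$}  FOLLOW[A]={a,b,c}  FOLLOW[B]={$}  FOLLOW[C]={b,d}
round 2:
  C→a A: FOLLOW(A) ⊇ FOLLOW(C) ⊇ {b,d}; new: +{d}
  FOLLOW[S]={$}  FOLLOW[A]={a,b,c,d}  FOLLOW[B]={$}  FOLLOW[C]={b,d}
round 3: (no change)
  FOLLOW[S]={$}  FOLLOW[A]={a,b,c,d}  FOLLOW[B]={$}  FOLLOW[C]={b,d}

FOLLOW(A) = ["a", "b", "c", "d"]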